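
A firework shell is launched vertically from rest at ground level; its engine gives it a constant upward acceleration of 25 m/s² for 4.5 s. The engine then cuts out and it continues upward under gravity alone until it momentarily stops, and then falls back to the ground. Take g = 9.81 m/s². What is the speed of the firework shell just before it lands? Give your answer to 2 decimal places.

Phase 1 (powered ascent): v₀ = 0 m/s, a = 25 m/s².
v = v₀ + at = 0 + (25)(4.5) = 112 m/s
Δx = v₀t + ½at² = 0·4.5 + 0.5·25·4.5² = 253 m

Phase 2 (coasting upward): v₀ = 112 m/s, a = -9.81 m/s².
v = v₀ + at → t = (0 − 112) / -9.81 = 11.5 s
v² = v₀² + 2aΔx → Δx = (0² − 112²)/(2·-9.81) = 645 m

Phase 3 (free fall): v₀ = 0 m/s, a = -9.81 m/s².
Falls 898 m from rest: t = √(2·898/9.81) = 13.5 s; v = g·t = 133 m/s.
Impact speed = 133 m/s

132.75 m/s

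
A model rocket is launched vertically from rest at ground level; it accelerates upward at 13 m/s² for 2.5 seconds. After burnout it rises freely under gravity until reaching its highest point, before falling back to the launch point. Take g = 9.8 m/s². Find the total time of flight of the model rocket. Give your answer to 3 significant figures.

10.2 s

Phase 1 (powered ascent): v₀ = 0 m/s, a = 13 m/s².
v = v₀ + at = 0 + (13)(2.5) = 32.5 m/s
Δx = v₀t + ½at² = 0·2.5 + 0.5·13·2.5² = 40.6 m

Phase 2 (coasting upward): v₀ = 32.5 m/s, a = -9.8 m/s².
v = v₀ + at → t = (0 − 32.5) / -9.8 = 3.32 s
v² = v₀² + 2aΔx → Δx = (0² − 32.5²)/(2·-9.8) = 53.9 m

Phase 3 (free fall): v₀ = 0 m/s, a = -9.8 m/s².
Falls 94.5 m from rest: t = √(2·94.5/9.8) = 4.39 s; v = g·t = 43.0 m/s.
Total time = 2.50 + 3.32 + 4.39 = 10.2 s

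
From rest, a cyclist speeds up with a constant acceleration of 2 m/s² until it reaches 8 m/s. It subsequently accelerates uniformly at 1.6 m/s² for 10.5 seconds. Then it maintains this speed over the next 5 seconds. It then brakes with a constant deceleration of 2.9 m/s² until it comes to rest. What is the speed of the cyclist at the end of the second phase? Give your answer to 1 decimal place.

Phase 1 (accelerating): v₀ = 0 m/s, a = 2 m/s².
v = v₀ + at → t = (8 − 0) / 2 = 4.00 s
v² = v₀² + 2aΔx → Δx = (8² − 0²)/(2·2) = 16.0 m

Phase 2 (accelerating): v₀ = 8.00 m/s, a = 1.6 m/s².
v = v₀ + at = 8.00 + (1.6)(10.5) = 24.8 m/s
Δx = v₀t + ½at² = 8.00·10.5 + 0.5·1.6·10.5² = 172 m
Speed at end of phase 2 = 24.8 m/s

24.8 m/s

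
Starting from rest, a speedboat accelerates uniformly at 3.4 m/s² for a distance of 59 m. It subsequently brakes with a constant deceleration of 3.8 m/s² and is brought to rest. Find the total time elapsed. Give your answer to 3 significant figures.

Phase 1 (accelerating): v₀ = 0 m/s, a = 3.4 m/s².
v² = v₀² + 2aΔx = 0² + 2·3.4·59 = 401 → v = 20.0 m/s
t = (v − v₀)/a = (20.0 − 0)/3.4 = 5.89 s

Phase 2 (decelerating): v₀ = 20.0 m/s, a = -3.8 m/s².
v = v₀ + at → t = (0 − 20.0) / -3.8 = 5.27 s
v² = v₀² + 2aΔx → Δx = (0² − 20.0²)/(2·-3.8) = 52.8 m
Total time = 5.89 + 5.27 = 11.2 s

11.2 s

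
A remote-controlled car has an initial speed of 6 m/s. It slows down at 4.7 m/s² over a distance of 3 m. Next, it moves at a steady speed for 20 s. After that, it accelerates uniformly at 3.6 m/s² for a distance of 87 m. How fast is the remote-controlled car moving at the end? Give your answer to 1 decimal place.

25.2 m/s

Phase 1 (decelerating): v₀ = 6.00 m/s, a = -4.7 m/s².
v² = v₀² + 2aΔx = 6.00² + 2·-4.7·3 = 7.80 → v = 2.79 m/s
t = (v − v₀)/a = (2.79 − 6.00)/-4.7 = 0.682 s

Phase 2 (constant speed): v₀ = 2.79 m/s, a = 0 m/s².
v = v₀ + at = 2.79 + (0)(20) = 2.79 m/s
Δx = v₀t + ½at² = 2.79·20 + 0.5·0·20² = 55.9 m

Phase 3 (accelerating): v₀ = 2.79 m/s, a = 3.6 m/s².
v² = v₀² + 2aΔx = 2.79² + 2·3.6·87 = 634 → v = 25.2 m/s
t = (v − v₀)/a = (25.2 − 2.79)/3.6 = 6.22 s
Final speed = 25.2 m/s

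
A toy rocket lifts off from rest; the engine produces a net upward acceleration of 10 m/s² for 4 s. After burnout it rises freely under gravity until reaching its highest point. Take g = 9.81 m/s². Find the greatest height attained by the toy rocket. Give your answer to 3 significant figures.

162 m

Phase 1 (powered ascent): v₀ = 0 m/s, a = 10 m/s².
v = v₀ + at = 0 + (10)(4) = 40.0 m/s
Δx = v₀t + ½at² = 0·4 + 0.5·10·4² = 80.0 m

Phase 2 (coasting upward): v₀ = 40.0 m/s, a = -9.81 m/s².
v = v₀ + at → t = (0 − 40.0) / -9.81 = 4.08 s
v² = v₀² + 2aΔx → Δx = (0² − 40.0²)/(2·-9.81) = 81.5 m
Maximum height = 80.0 + 81.5 = 162 m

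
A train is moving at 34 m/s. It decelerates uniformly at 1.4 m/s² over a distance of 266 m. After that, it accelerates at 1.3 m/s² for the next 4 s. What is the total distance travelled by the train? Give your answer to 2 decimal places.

357.51 m

Phase 1 (decelerating): v₀ = 34.0 m/s, a = -1.4 m/s².
v² = v₀² + 2aΔx = 34.0² + 2·-1.4·266 = 411 → v = 20.3 m/s
t = (v − v₀)/a = (20.3 − 34.0)/-1.4 = 9.80 s

Phase 2 (accelerating): v₀ = 20.3 m/s, a = 1.3 m/s².
v = v₀ + at = 20.3 + (1.3)(4) = 25.5 m/s
Δx = v₀t + ½at² = 20.3·4 + 0.5·1.3·4² = 91.5 m
Total distance = 266 + 91.5 = 358 m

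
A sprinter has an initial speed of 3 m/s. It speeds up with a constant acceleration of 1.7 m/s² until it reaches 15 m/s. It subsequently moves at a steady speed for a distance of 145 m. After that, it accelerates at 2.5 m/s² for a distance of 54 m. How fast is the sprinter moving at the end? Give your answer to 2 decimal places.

Phase 1 (accelerating): v₀ = 3.00 m/s, a = 1.7 m/s².
v = v₀ + at → t = (15 − 3.00) / 1.7 = 7.06 s
v² = v₀² + 2aΔx → Δx = (15² − 3.00²)/(2·1.7) = 63.5 m

Phase 2 (constant speed): v₀ = 15.0 m/s, a = 0 m/s².
Constant speed: t = d/v = 145/15.0 = 9.67 s

Phase 3 (accelerating): v₀ = 15.0 m/s, a = 2.5 m/s².
v² = v₀² + 2aΔx = 15.0² + 2·2.5·54 = 495 → v = 22.2 m/s
t = (v − v₀)/a = (22.2 − 15.0)/2.5 = 2.90 s
Final speed = 22.2 m/s

22.25 m/s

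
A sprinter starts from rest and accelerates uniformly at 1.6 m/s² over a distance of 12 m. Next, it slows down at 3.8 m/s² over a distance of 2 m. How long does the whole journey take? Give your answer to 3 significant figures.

4.24 s

Phase 1 (accelerating): v₀ = 0 m/s, a = 1.6 m/s².
v² = v₀² + 2aΔx = 0² + 2·1.6·12 = 38.4 → v = 6.20 m/s
t = (v − v₀)/a = (6.20 − 0)/1.6 = 3.87 s

Phase 2 (decelerating): v₀ = 6.20 m/s, a = -3.8 m/s².
v² = v₀² + 2aΔx = 6.20² + 2·-3.8·2 = 23.2 → v = 4.82 m/s
t = (v − v₀)/a = (4.82 − 6.20)/-3.8 = 0.363 s
Total time = 3.87 + 0.363 = 4.24 s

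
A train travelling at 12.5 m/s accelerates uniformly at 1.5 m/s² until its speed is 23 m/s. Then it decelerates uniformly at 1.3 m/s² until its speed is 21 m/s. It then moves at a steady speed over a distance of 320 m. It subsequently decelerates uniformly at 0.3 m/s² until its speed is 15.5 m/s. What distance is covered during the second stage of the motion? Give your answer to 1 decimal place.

Phase 1 (accelerating): v₀ = 12.5 m/s, a = 1.5 m/s².
v = v₀ + at → t = (23 − 12.5) / 1.5 = 7.00 s
v² = v₀² + 2aΔx → Δx = (23² − 12.5²)/(2·1.5) = 124 m

Phase 2 (decelerating): v₀ = 23.0 m/s, a = -1.3 m/s².
v = v₀ + at → t = (21 − 23.0) / -1.3 = 1.54 s
v² = v₀² + 2aΔx → Δx = (21² − 23.0²)/(2·-1.3) = 33.8 m
Distance in phase 2 = 33.8 m

33.8 m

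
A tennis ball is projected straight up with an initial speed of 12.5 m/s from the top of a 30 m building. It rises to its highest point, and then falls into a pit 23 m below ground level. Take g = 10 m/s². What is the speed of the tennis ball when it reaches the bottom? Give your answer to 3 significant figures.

Phase 1 (rising): v₀ = 12.5 m/s, a = -10 m/s².
v = v₀ + at → t = (0 − 12.5) / -10 = 1.25 s
v² = v₀² + 2aΔx → Δx = (0² − 12.5²)/(2·-10) = 7.81 m

Phase 2 (falling): v₀ = 0 m/s, a = -10 m/s².
Falls 60.8 m from rest: t = √(2·60.8/10) = 3.49 s; v = g·t = 34.9 m/s.
Final speed = 34.9 m/s

34.9 m/s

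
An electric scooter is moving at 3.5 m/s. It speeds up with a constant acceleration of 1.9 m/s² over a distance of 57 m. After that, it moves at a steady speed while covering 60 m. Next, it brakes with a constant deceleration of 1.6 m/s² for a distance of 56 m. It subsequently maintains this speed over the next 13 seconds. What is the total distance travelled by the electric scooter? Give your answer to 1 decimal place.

Phase 1 (accelerating): v₀ = 3.50 m/s, a = 1.9 m/s².
v² = v₀² + 2aΔx = 3.50² + 2·1.9·57 = 229 → v = 15.1 m/s
t = (v − v₀)/a = (15.1 − 3.50)/1.9 = 6.12 s

Phase 2 (constant speed): v₀ = 15.1 m/s, a = 0 m/s².
Constant speed: t = d/v = 60/15.1 = 3.97 s

Phase 3 (decelerating): v₀ = 15.1 m/s, a = -1.6 m/s².
v² = v₀² + 2aΔx = 15.1² + 2·-1.6·56 = 49.6 → v = 7.05 m/s
t = (v − v₀)/a = (7.05 − 15.1)/-1.6 = 5.05 s

Phase 4 (constant speed): v₀ = 7.05 m/s, a = 0 m/s².
v = v₀ + at = 7.05 + (0)(13) = 7.05 m/s
Δx = v₀t + ½at² = 7.05·13 + 0.5·0·13² = 91.6 m
Total distance = 57.0 + 60.0 + 56.0 + 91.6 = 265 m

264.6 m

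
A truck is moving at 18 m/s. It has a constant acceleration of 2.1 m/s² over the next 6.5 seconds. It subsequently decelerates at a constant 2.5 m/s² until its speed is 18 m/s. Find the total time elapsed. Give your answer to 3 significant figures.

Phase 1 (accelerating): v₀ = 18.0 m/s, a = 2.1 m/s².
v = v₀ + at = 18.0 + (2.1)(6.5) = 31.6 m/s
Δx = v₀t + ½at² = 18.0·6.5 + 0.5·2.1·6.5² = 161 m

Phase 2 (decelerating): v₀ = 31.6 m/s, a = -2.5 m/s².
v = v₀ + at → t = (18 − 31.6) / -2.5 = 5.46 s
v² = v₀² + 2aΔx → Δx = (18² − 31.6²)/(2·-2.5) = 136 m
Total time = 6.50 + 5.46 = 12.0 s

12.0 s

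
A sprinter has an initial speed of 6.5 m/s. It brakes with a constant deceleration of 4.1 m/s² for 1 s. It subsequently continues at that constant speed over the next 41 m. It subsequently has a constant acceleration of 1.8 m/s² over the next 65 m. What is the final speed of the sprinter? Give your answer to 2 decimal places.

15.48 m/s

Phase 1 (decelerating): v₀ = 6.50 m/s, a = -4.1 m/s².
v = v₀ + at = 6.50 + (-4.1)(1) = 2.40 m/s
Δx = v₀t + ½at² = 6.50·1 + 0.5·-4.1·1² = 4.45 m

Phase 2 (constant speed): v₀ = 2.40 m/s, a = 0 m/s².
Constant speed: t = d/v = 41/2.40 = 17.1 s

Phase 3 (accelerating): v₀ = 2.40 m/s, a = 1.8 m/s².
v² = v₀² + 2aΔx = 2.40² + 2·1.8·65 = 240 → v = 15.5 m/s
t = (v − v₀)/a = (15.5 − 2.40)/1.8 = 7.27 s
Final speed = 15.5 m/s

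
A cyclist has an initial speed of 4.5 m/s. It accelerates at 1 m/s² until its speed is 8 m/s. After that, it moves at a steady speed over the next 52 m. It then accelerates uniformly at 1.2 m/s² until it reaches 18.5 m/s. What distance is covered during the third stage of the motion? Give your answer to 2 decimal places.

115.94 m

Phase 1 (accelerating): v₀ = 4.50 m/s, a = 1 m/s².
v = v₀ + at → t = (8 − 4.50) / 1 = 3.50 s
v² = v₀² + 2aΔx → Δx = (8² − 4.50²)/(2·1) = 21.9 m

Phase 2 (constant speed): v₀ = 8.00 m/s, a = 0 m/s².
Constant speed: t = d/v = 52/8.00 = 6.50 s

Phase 3 (accelerating): v₀ = 8.00 m/s, a = 1.2 m/s².
v = v₀ + at → t = (18.5 − 8.00) / 1.2 = 8.75 s
v² = v₀² + 2aΔx → Δx = (18.5² − 8.00²)/(2·1.2) = 116 m
Distance in phase 3 = 116 m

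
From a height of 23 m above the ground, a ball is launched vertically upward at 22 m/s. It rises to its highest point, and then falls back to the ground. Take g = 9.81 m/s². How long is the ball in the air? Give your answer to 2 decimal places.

5.36 s

Phase 1 (rising): v₀ = 22.0 m/s, a = -9.81 m/s².
v = v₀ + at → t = (0 − 22.0) / -9.81 = 2.24 s
v² = v₀² + 2aΔx → Δx = (0² − 22.0²)/(2·-9.81) = 24.7 m

Phase 2 (falling): v₀ = 0 m/s, a = -9.81 m/s².
Falls 47.7 m from rest: t = √(2·47.7/9.81) = 3.12 s; v = g·t = 30.6 m/s.
Total time = 2.24 + 3.12 = 5.36 s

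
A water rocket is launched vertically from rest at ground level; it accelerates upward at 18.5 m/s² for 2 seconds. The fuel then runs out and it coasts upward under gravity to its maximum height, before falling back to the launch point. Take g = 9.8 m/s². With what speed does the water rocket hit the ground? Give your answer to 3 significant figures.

45.8 m/s

Phase 1 (powered ascent): v₀ = 0 m/s, a = 18.5 m/s².
v = v₀ + at = 0 + (18.5)(2) = 37.0 m/s
Δx = v₀t + ½at² = 0·2 + 0.5·18.5·2² = 37.0 m

Phase 2 (coasting upward): v₀ = 37.0 m/s, a = -9.8 m/s².
v = v₀ + at → t = (0 − 37.0) / -9.8 = 3.78 s
v² = v₀² + 2aΔx → Δx = (0² − 37.0²)/(2·-9.8) = 69.8 m

Phase 3 (free fall): v₀ = 0 m/s, a = -9.8 m/s².
Falls 107 m from rest: t = √(2·107/9.8) = 4.67 s; v = g·t = 45.8 m/s.
Impact speed = 45.8 m/s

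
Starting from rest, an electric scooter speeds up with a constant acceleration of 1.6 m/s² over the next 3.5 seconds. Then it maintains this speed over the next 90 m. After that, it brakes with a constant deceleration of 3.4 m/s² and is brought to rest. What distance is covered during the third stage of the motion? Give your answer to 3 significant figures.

Phase 1 (accelerating): v₀ = 0 m/s, a = 1.6 m/s².
v = v₀ + at = 0 + (1.6)(3.5) = 5.60 m/s
Δx = v₀t + ½at² = 0·3.5 + 0.5·1.6·3.5² = 9.80 m

Phase 2 (constant speed): v₀ = 5.60 m/s, a = 0 m/s².
Constant speed: t = d/v = 90/5.60 = 16.1 s

Phase 3 (decelerating): v₀ = 5.60 m/s, a = -3.4 m/s².
v = v₀ + at → t = (0 − 5.60) / -3.4 = 1.65 s
v² = v₀² + 2aΔx → Δx = (0² − 5.60²)/(2·-3.4) = 4.61 m
Distance in phase 3 = 4.61 m

4.61 m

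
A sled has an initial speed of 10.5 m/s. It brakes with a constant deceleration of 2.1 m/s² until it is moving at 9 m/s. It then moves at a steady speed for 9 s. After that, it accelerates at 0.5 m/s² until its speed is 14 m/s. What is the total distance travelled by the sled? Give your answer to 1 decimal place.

203.0 m

Phase 1 (decelerating): v₀ = 10.5 m/s, a = -2.1 m/s².
v = v₀ + at → t = (9 − 10.5) / -2.1 = 0.714 s
v² = v₀² + 2aΔx → Δx = (9² − 10.5²)/(2·-2.1) = 6.96 m

Phase 2 (constant speed): v₀ = 9.00 m/s, a = 0 m/s².
v = v₀ + at = 9.00 + (0)(9) = 9.00 m/s
Δx = v₀t + ½at² = 9.00·9 + 0.5·0·9² = 81.0 m

Phase 3 (accelerating): v₀ = 9.00 m/s, a = 0.5 m/s².
v = v₀ + at → t = (14 − 9.00) / 0.5 = 10.0 s
v² = v₀² + 2aΔx → Δx = (14² − 9.00²)/(2·0.5) = 115 m
Total distance = 6.96 + 81.0 + 115 = 203 m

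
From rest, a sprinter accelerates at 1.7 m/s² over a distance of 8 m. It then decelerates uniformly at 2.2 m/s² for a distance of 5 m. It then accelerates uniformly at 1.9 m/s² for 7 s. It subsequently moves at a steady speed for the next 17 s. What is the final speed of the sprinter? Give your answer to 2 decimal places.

Phase 1 (accelerating): v₀ = 0 m/s, a = 1.7 m/s².
v² = v₀² + 2aΔx = 0² + 2·1.7·8 = 27.2 → v = 5.22 m/s
t = (v − v₀)/a = (5.22 − 0)/1.7 = 3.07 s

Phase 2 (decelerating): v₀ = 5.22 m/s, a = -2.2 m/s².
v² = v₀² + 2aΔx = 5.22² + 2·-2.2·5 = 5.20 → v = 2.28 m/s
t = (v − v₀)/a = (2.28 − 5.22)/-2.2 = 1.33 s

Phase 3 (accelerating): v₀ = 2.28 m/s, a = 1.9 m/s².
v = v₀ + at = 2.28 + (1.9)(7) = 15.6 m/s
Δx = v₀t + ½at² = 2.28·7 + 0.5·1.9·7² = 62.5 m

Phase 4 (constant speed): v₀ = 15.6 m/s, a = 0 m/s².
v = v₀ + at = 15.6 + (0)(17) = 15.6 m/s
Δx = v₀t + ½at² = 15.6·17 + 0.5·0·17² = 265 m
Final speed = 15.6 m/s

15.58 m/s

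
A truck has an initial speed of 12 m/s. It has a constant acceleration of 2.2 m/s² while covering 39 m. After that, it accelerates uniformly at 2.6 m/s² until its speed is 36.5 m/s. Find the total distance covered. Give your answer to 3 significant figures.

235 m

Phase 1 (accelerating): v₀ = 12.0 m/s, a = 2.2 m/s².
v² = v₀² + 2aΔx = 12.0² + 2·2.2·39 = 316 → v = 17.8 m/s
t = (v − v₀)/a = (17.8 − 12.0)/2.2 = 2.62 s

Phase 2 (accelerating): v₀ = 17.8 m/s, a = 2.6 m/s².
v = v₀ + at → t = (36.5 − 17.8) / 2.6 = 7.21 s
v² = v₀² + 2aΔx → Δx = (36.5² − 17.8²)/(2·2.6) = 196 m
Total distance = 39.0 + 196 = 235 m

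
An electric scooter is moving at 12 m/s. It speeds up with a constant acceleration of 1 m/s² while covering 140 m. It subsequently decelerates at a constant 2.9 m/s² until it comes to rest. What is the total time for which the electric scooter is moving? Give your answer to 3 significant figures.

Phase 1 (accelerating): v₀ = 12.0 m/s, a = 1 m/s².
v² = v₀² + 2aΔx = 12.0² + 2·1·140 = 424 → v = 20.6 m/s
t = (v − v₀)/a = (20.6 − 12.0)/1 = 8.59 s

Phase 2 (decelerating): v₀ = 20.6 m/s, a = -2.9 m/s².
v = v₀ + at → t = (0 − 20.6) / -2.9 = 7.10 s
v² = v₀² + 2aΔx → Δx = (0² − 20.6²)/(2·-2.9) = 73.1 m
Total time = 8.59 + 7.10 = 15.7 s

15.7 s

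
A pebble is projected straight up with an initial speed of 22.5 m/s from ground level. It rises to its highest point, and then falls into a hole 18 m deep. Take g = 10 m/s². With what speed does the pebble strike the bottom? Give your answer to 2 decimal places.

Phase 1 (rising): v₀ = 22.5 m/s, a = -10 m/s².
v = v₀ + at → t = (0 − 22.5) / -10 = 2.25 s
v² = v₀² + 2aΔx → Δx = (0² − 22.5²)/(2·-10) = 25.3 m

Phase 2 (falling): v₀ = 0 m/s, a = -10 m/s².
Falls 43.3 m from rest: t = √(2·43.3/10) = 2.94 s; v = g·t = 29.4 m/s.
Final speed = 29.4 m/s

29.43 m/s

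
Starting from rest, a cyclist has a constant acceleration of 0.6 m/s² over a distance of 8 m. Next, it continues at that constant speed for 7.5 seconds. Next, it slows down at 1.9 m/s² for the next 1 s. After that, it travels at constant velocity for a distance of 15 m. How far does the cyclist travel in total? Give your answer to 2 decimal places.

Phase 1 (accelerating): v₀ = 0 m/s, a = 0.6 m/s².
v² = v₀² + 2aΔx = 0² + 2·0.6·8 = 9.60 → v = 3.10 m/s
t = (v − v₀)/a = (3.10 − 0)/0.6 = 5.16 s

Phase 2 (constant speed): v₀ = 3.10 m/s, a = 0 m/s².
v = v₀ + at = 3.10 + (0)(7.5) = 3.10 m/s
Δx = v₀t + ½at² = 3.10·7.5 + 0.5·0·7.5² = 23.2 m

Phase 3 (decelerating): v₀ = 3.10 m/s, a = -1.9 m/s².
v = v₀ + at = 3.10 + (-1.9)(1) = 1.20 m/s
Δx = v₀t + ½at² = 3.10·1 + 0.5·-1.9·1² = 2.15 m

Phase 4 (constant speed): v₀ = 1.20 m/s, a = 0 m/s².
Constant speed: t = d/v = 15/1.20 = 12.5 s
Total distance = 8.00 + 23.2 + 2.15 + 15.0 = 48.4 m

48.39 m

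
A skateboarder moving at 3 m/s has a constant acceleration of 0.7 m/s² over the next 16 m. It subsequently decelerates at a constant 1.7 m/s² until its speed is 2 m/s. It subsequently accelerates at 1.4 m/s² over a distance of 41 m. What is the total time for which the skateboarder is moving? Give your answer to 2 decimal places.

12.20 s

Phase 1 (accelerating): v₀ = 3.00 m/s, a = 0.7 m/s².
v² = v₀² + 2aΔx = 3.00² + 2·0.7·16 = 31.4 → v = 5.60 m/s
t = (v − v₀)/a = (5.60 − 3.00)/0.7 = 3.72 s

Phase 2 (decelerating): v₀ = 5.60 m/s, a = -1.7 m/s².
v = v₀ + at → t = (2 − 5.60) / -1.7 = 2.12 s
v² = v₀² + 2aΔx → Δx = (2² − 5.60²)/(2·-1.7) = 8.06 m

Phase 3 (accelerating): v₀ = 2.00 m/s, a = 1.4 m/s².
v² = v₀² + 2aΔx = 2.00² + 2·1.4·41 = 119 → v = 10.9 m/s
t = (v − v₀)/a = (10.9 − 2.00)/1.4 = 6.36 s
Total time = 3.72 + 2.12 + 6.36 = 12.2 s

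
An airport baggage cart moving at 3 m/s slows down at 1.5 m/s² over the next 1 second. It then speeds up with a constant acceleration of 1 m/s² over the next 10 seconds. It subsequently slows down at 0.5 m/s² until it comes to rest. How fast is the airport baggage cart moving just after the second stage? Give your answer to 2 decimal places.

Phase 1 (decelerating): v₀ = 3.00 m/s, a = -1.5 m/s².
v = v₀ + at = 3.00 + (-1.5)(1) = 1.50 m/s
Δx = v₀t + ½at² = 3.00·1 + 0.5·-1.5·1² = 2.25 m

Phase 2 (accelerating): v₀ = 1.50 m/s, a = 1 m/s².
v = v₀ + at = 1.50 + (1)(10) = 11.5 m/s
Δx = v₀t + ½at² = 1.50·10 + 0.5·1·10² = 65.0 m
Speed at end of phase 2 = 11.5 m/s

11.50 m/s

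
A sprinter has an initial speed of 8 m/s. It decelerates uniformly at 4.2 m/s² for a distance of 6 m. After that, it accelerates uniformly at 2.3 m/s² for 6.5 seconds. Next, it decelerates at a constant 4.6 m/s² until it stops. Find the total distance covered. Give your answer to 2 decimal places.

Phase 1 (decelerating): v₀ = 8.00 m/s, a = -4.2 m/s².
v² = v₀² + 2aΔx = 8.00² + 2·-4.2·6 = 13.6 → v = 3.69 m/s
t = (v − v₀)/a = (3.69 − 8.00)/-4.2 = 1.03 s

Phase 2 (accelerating): v₀ = 3.69 m/s, a = 2.3 m/s².
v = v₀ + at = 3.69 + (2.3)(6.5) = 18.6 m/s
Δx = v₀t + ½at² = 3.69·6.5 + 0.5·2.3·6.5² = 72.6 m

Phase 3 (decelerating): v₀ = 18.6 m/s, a = -4.6 m/s².
v = v₀ + at → t = (0 − 18.6) / -4.6 = 4.05 s
v² = v₀² + 2aΔx → Δx = (0² − 18.6²)/(2·-4.6) = 37.8 m
Total distance = 6.00 + 72.6 + 37.8 = 116 m

116.32 m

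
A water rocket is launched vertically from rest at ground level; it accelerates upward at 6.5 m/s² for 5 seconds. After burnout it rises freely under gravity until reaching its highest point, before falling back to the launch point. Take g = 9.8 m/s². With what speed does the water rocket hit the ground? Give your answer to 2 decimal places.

Phase 1 (powered ascent): v₀ = 0 m/s, a = 6.5 m/s².
v = v₀ + at = 0 + (6.5)(5) = 32.5 m/s
Δx = v₀t + ½at² = 0·5 + 0.5·6.5·5² = 81.2 m

Phase 2 (coasting upward): v₀ = 32.5 m/s, a = -9.8 m/s².
v = v₀ + at → t = (0 − 32.5) / -9.8 = 3.32 s
v² = v₀² + 2aΔx → Δx = (0² − 32.5²)/(2·-9.8) = 53.9 m

Phase 3 (free fall): v₀ = 0 m/s, a = -9.8 m/s².
Falls 135 m from rest: t = √(2·135/9.8) = 5.25 s; v = g·t = 51.5 m/s.
Impact speed = 51.5 m/s

51.47 m/s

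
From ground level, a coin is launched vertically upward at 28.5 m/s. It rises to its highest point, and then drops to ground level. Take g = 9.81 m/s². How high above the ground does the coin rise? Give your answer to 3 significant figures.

41.4 m

Phase 1 (rising): v₀ = 28.5 m/s, a = -9.81 m/s².
v = v₀ + at → t = (0 − 28.5) / -9.81 = 2.91 s
v² = v₀² + 2aΔx → Δx = (0² − 28.5²)/(2·-9.81) = 41.4 m
Maximum height = 41.4 m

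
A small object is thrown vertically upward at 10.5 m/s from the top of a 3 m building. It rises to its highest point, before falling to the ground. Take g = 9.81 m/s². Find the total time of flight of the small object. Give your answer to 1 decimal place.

2.4 s

Phase 1 (rising): v₀ = 10.5 m/s, a = -9.81 m/s².
v = v₀ + at → t = (0 − 10.5) / -9.81 = 1.07 s
v² = v₀² + 2aΔx → Δx = (0² − 10.5²)/(2·-9.81) = 5.62 m

Phase 2 (falling): v₀ = 0 m/s, a = -9.81 m/s².
Falls 8.62 m from rest: t = √(2·8.62/9.81) = 1.33 s; v = g·t = 13.0 m/s.
Total time = 1.07 + 1.33 = 2.40 s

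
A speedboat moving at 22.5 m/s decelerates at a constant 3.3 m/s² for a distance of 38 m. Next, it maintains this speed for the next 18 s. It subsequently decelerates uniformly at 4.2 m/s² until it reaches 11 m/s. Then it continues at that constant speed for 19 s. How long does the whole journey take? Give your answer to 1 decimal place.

40.2 s

Phase 1 (decelerating): v₀ = 22.5 m/s, a = -3.3 m/s².
v² = v₀² + 2aΔx = 22.5² + 2·-3.3·38 = 255 → v = 16.0 m/s
t = (v − v₀)/a = (16.0 − 22.5)/-3.3 = 1.97 s

Phase 2 (constant speed): v₀ = 16.0 m/s, a = 0 m/s².
v = v₀ + at = 16.0 + (0)(18) = 16.0 m/s
Δx = v₀t + ½at² = 16.0·18 + 0.5·0·18² = 288 m

Phase 3 (decelerating): v₀ = 16.0 m/s, a = -4.2 m/s².
v = v₀ + at → t = (11 − 16.0) / -4.2 = 1.19 s
v² = v₀² + 2aΔx → Δx = (11² − 16.0²)/(2·-4.2) = 16.0 m

Phase 4 (constant speed): v₀ = 11.0 m/s, a = 0 m/s².
v = v₀ + at = 11.0 + (0)(19) = 11.0 m/s
Δx = v₀t + ½at² = 11.0·19 + 0.5·0·19² = 209 m
Total time = 1.97 + 18.0 + 1.19 + 19.0 = 40.2 s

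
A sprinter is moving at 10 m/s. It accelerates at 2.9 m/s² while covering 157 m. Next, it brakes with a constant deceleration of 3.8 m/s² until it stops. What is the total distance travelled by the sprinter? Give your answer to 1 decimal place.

290.0 m

Phase 1 (accelerating): v₀ = 10.0 m/s, a = 2.9 m/s².
v² = v₀² + 2aΔx = 10.0² + 2·2.9·157 = 1010 → v = 31.8 m/s
t = (v − v₀)/a = (31.8 − 10.0)/2.9 = 7.51 s

Phase 2 (decelerating): v₀ = 31.8 m/s, a = -3.8 m/s².
v = v₀ + at → t = (0 − 31.8) / -3.8 = 8.37 s
v² = v₀² + 2aΔx → Δx = (0² − 31.8²)/(2·-3.8) = 133 m
Total distance = 157 + 133 = 290 m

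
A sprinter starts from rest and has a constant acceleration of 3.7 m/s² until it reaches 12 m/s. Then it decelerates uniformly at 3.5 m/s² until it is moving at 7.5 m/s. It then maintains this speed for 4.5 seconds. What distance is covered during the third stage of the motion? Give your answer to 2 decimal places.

33.75 m

Phase 1 (accelerating): v₀ = 0 m/s, a = 3.7 m/s².
v = v₀ + at → t = (12 − 0) / 3.7 = 3.24 s
v² = v₀² + 2aΔx → Δx = (12² − 0²)/(2·3.7) = 19.5 m

Phase 2 (decelerating): v₀ = 12.0 m/s, a = -3.5 m/s².
v = v₀ + at → t = (7.5 − 12.0) / -3.5 = 1.29 s
v² = v₀² + 2aΔx → Δx = (7.5² − 12.0²)/(2·-3.5) = 12.5 m

Phase 3 (constant speed): v₀ = 7.50 m/s, a = 0 m/s².
v = v₀ + at = 7.50 + (0)(4.5) = 7.50 m/s
Δx = v₀t + ½at² = 7.50·4.5 + 0.5·0·4.5² = 33.8 m
Distance in phase 3 = 33.8 m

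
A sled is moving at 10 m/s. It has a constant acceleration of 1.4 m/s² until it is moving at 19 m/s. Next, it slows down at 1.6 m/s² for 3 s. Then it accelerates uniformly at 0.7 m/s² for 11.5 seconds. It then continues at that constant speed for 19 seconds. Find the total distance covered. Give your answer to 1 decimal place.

Phase 1 (accelerating): v₀ = 10.0 m/s, a = 1.4 m/s².
v = v₀ + at → t = (19 − 10.0) / 1.4 = 6.43 s
v² = v₀² + 2aΔx → Δx = (19² − 10.0²)/(2·1.4) = 93.2 m

Phase 2 (decelerating): v₀ = 19.0 m/s, a = -1.6 m/s².
v = v₀ + at = 19.0 + (-1.6)(3) = 14.2 m/s
Δx = v₀t + ½at² = 19.0·3 + 0.5·-1.6·3² = 49.8 m

Phase 3 (accelerating): v₀ = 14.2 m/s, a = 0.7 m/s².
v = v₀ + at = 14.2 + (0.7)(11.5) = 22.2 m/s
Δx = v₀t + ½at² = 14.2·11.5 + 0.5·0.7·11.5² = 210 m

Phase 4 (constant speed): v₀ = 22.2 m/s, a = 0 m/s².
v = v₀ + at = 22.2 + (0)(19) = 22.2 m/s
Δx = v₀t + ½at² = 22.2·19 + 0.5·0·19² = 423 m
Total distance = 93.2 + 49.8 + 210 + 423 = 775 m

775.4 m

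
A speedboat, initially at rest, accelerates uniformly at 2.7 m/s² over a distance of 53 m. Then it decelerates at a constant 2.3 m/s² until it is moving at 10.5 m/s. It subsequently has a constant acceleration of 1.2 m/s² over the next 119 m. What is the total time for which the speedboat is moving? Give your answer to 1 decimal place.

Phase 1 (accelerating): v₀ = 0 m/s, a = 2.7 m/s².
v² = v₀² + 2aΔx = 0² + 2·2.7·53 = 286 → v = 16.9 m/s
t = (v − v₀)/a = (16.9 − 0)/2.7 = 6.27 s

Phase 2 (decelerating): v₀ = 16.9 m/s, a = -2.3 m/s².
v = v₀ + at → t = (10.5 − 16.9) / -2.3 = 2.79 s
v² = v₀² + 2aΔx → Δx = (10.5² − 16.9²)/(2·-2.3) = 38.2 m

Phase 3 (accelerating): v₀ = 10.5 m/s, a = 1.2 m/s².
v² = v₀² + 2aΔx = 10.5² + 2·1.2·119 = 396 → v = 19.9 m/s
t = (v − v₀)/a = (19.9 − 10.5)/1.2 = 7.83 s
Total time = 6.27 + 2.79 + 7.83 = 16.9 s

16.9 s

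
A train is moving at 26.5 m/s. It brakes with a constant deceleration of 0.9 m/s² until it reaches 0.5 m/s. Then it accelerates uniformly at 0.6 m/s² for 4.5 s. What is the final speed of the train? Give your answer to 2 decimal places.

Phase 1 (decelerating): v₀ = 26.5 m/s, a = -0.9 m/s².
v = v₀ + at → t = (0.5 − 26.5) / -0.9 = 28.9 s
v² = v₀² + 2aΔx → Δx = (0.5² − 26.5²)/(2·-0.9) = 390 m

Phase 2 (accelerating): v₀ = 0.500 m/s, a = 0.6 m/s².
v = v₀ + at = 0.500 + (0.6)(4.5) = 3.20 m/s
Δx = v₀t + ½at² = 0.500·4.5 + 0.5·0.6·4.5² = 8.32 m
Final speed = 3.20 m/s

3.20 m/s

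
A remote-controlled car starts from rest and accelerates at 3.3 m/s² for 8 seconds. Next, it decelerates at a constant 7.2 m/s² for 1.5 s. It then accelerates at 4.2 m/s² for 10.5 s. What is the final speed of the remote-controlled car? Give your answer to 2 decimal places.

Phase 1 (accelerating): v₀ = 0 m/s, a = 3.3 m/s².
v = v₀ + at = 0 + (3.3)(8) = 26.4 m/s
Δx = v₀t + ½at² = 0·8 + 0.5·3.3·8² = 106 m

Phase 2 (decelerating): v₀ = 26.4 m/s, a = -7.2 m/s².
v = v₀ + at = 26.4 + (-7.2)(1.5) = 15.6 m/s
Δx = v₀t + ½at² = 26.4·1.5 + 0.5·-7.2·1.5² = 31.5 m

Phase 3 (accelerating): v₀ = 15.6 m/s, a = 4.2 m/s².
v = v₀ + at = 15.6 + (4.2)(10.5) = 59.7 m/s
Δx = v₀t + ½at² = 15.6·10.5 + 0.5·4.2·10.5² = 395 m
Final speed = 59.7 m/s

59.70 m/s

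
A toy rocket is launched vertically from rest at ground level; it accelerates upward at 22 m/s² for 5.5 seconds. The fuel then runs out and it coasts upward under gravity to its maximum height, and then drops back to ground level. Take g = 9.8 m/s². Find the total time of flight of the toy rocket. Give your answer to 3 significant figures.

32.7 s

Phase 1 (powered ascent): v₀ = 0 m/s, a = 22 m/s².
v = v₀ + at = 0 + (22)(5.5) = 121 m/s
Δx = v₀t + ½at² = 0·5.5 + 0.5·22·5.5² = 333 m

Phase 2 (coasting upward): v₀ = 121 m/s, a = -9.8 m/s².
v = v₀ + at → t = (0 − 121) / -9.8 = 12.3 s
v² = v₀² + 2aΔx → Δx = (0² − 121²)/(2·-9.8) = 747 m

Phase 3 (free fall): v₀ = 0 m/s, a = -9.8 m/s².
Falls 1080 m from rest: t = √(2·1080/9.8) = 14.8 s; v = g·t = 145 m/s.
Total time = 5.50 + 12.3 + 14.8 = 32.7 s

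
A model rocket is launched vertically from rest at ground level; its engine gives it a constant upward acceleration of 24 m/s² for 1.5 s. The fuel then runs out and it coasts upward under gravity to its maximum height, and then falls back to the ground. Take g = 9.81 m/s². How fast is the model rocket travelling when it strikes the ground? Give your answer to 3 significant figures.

Phase 1 (powered ascent): v₀ = 0 m/s, a = 24 m/s².
v = v₀ + at = 0 + (24)(1.5) = 36.0 m/s
Δx = v₀t + ½at² = 0·1.5 + 0.5·24·1.5² = 27.0 m

Phase 2 (coasting upward): v₀ = 36.0 m/s, a = -9.81 m/s².
v = v₀ + at → t = (0 − 36.0) / -9.81 = 3.67 s
v² = v₀² + 2aΔx → Δx = (0² − 36.0²)/(2·-9.81) = 66.1 m

Phase 3 (free fall): v₀ = 0 m/s, a = -9.81 m/s².
Falls 93.1 m from rest: t = √(2·93.1/9.81) = 4.36 s; v = g·t = 42.7 m/s.
Impact speed = 42.7 m/s

42.7 m/s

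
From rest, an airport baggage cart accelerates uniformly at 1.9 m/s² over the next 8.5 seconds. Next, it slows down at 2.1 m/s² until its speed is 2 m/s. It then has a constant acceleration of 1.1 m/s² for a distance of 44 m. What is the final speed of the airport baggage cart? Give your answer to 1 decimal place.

Phase 1 (accelerating): v₀ = 0 m/s, a = 1.9 m/s².
v = v₀ + at = 0 + (1.9)(8.5) = 16.1 m/s
Δx = v₀t + ½at² = 0·8.5 + 0.5·1.9·8.5² = 68.6 m

Phase 2 (decelerating): v₀ = 16.1 m/s, a = -2.1 m/s².
v = v₀ + at → t = (2 − 16.1) / -2.1 = 6.74 s
v² = v₀² + 2aΔx → Δx = (2² − 16.1²)/(2·-2.1) = 61.1 m

Phase 3 (accelerating): v₀ = 2.00 m/s, a = 1.1 m/s².
v² = v₀² + 2aΔx = 2.00² + 2·1.1·44 = 101 → v = 10.0 m/s
t = (v − v₀)/a = (10.0 − 2.00)/1.1 = 7.31 s
Final speed = 10.0 m/s

10.0 m/s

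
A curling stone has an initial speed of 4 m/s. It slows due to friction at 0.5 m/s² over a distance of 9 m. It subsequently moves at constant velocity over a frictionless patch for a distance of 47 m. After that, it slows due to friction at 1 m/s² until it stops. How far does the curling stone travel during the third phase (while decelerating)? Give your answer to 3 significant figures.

Phase 1 (decelerating): v₀ = 4.00 m/s, a = -0.5 m/s².
v² = v₀² + 2aΔx = 4.00² + 2·-0.5·9 = 7.00 → v = 2.65 m/s
t = (v − v₀)/a = (2.65 − 4.00)/-0.5 = 2.71 s

Phase 2 (constant speed): v₀ = 2.65 m/s, a = 0 m/s².
Constant speed: t = d/v = 47/2.65 = 17.8 s

Phase 3 (decelerating): v₀ = 2.65 m/s, a = -1 m/s².
v = v₀ + at → t = (0 − 2.65) / -1 = 2.65 s
v² = v₀² + 2aΔx → Δx = (0² − 2.65²)/(2·-1) = 3.50 m
Distance in phase 3 = 3.50 m

3.50 m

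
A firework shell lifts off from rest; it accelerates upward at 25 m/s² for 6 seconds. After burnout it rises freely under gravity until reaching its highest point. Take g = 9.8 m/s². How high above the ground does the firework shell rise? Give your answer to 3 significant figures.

1600 m

Phase 1 (powered ascent): v₀ = 0 m/s, a = 25 m/s².
v = v₀ + at = 0 + (25)(6) = 150 m/s
Δx = v₀t + ½at² = 0·6 + 0.5·25·6² = 450 m

Phase 2 (coasting upward): v₀ = 150 m/s, a = -9.8 m/s².
v = v₀ + at → t = (0 − 150) / -9.8 = 15.3 s
v² = v₀² + 2aΔx → Δx = (0² − 150²)/(2·-9.8) = 1150 m
Maximum height = 450 + 1150 = 1600 m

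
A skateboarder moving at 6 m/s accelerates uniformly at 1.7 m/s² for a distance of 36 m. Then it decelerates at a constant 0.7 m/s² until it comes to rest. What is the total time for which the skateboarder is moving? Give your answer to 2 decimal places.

Phase 1 (accelerating): v₀ = 6.00 m/s, a = 1.7 m/s².
v² = v₀² + 2aΔx = 6.00² + 2·1.7·36 = 158 → v = 12.6 m/s
t = (v − v₀)/a = (12.6 − 6.00)/1.7 = 3.87 s

Phase 2 (decelerating): v₀ = 12.6 m/s, a = -0.7 m/s².
v = v₀ + at → t = (0 − 12.6) / -0.7 = 18.0 s
v² = v₀² + 2aΔx → Δx = (0² − 12.6²)/(2·-0.7) = 113 m
Total time = 3.87 + 18.0 = 21.9 s

21.85 s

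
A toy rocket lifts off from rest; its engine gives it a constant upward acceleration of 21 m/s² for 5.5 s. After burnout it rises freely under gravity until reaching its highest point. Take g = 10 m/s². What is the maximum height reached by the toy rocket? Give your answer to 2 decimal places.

Phase 1 (powered ascent): v₀ = 0 m/s, a = 21 m/s².
v = v₀ + at = 0 + (21)(5.5) = 116 m/s
Δx = v₀t + ½at² = 0·5.5 + 0.5·21·5.5² = 318 m

Phase 2 (coasting upward): v₀ = 116 m/s, a = -10 m/s².
v = v₀ + at → t = (0 − 116) / -10 = 11.6 s
v² = v₀² + 2aΔx → Δx = (0² − 116²)/(2·-10) = 667 m
Maximum height = 318 + 667 = 985 m

984.64 m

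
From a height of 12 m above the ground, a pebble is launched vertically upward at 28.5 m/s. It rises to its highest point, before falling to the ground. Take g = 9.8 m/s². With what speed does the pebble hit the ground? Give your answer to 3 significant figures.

Phase 1 (rising): v₀ = 28.5 m/s, a = -9.8 m/s².
v = v₀ + at → t = (0 − 28.5) / -9.8 = 2.91 s
v² = v₀² + 2aΔx → Δx = (0² − 28.5²)/(2·-9.8) = 41.4 m

Phase 2 (falling): v₀ = 0 m/s, a = -9.8 m/s².
Falls 53.4 m from rest: t = √(2·53.4/9.8) = 3.30 s; v = g·t = 32.4 m/s.
Final speed = 32.4 m/s

32.4 m/s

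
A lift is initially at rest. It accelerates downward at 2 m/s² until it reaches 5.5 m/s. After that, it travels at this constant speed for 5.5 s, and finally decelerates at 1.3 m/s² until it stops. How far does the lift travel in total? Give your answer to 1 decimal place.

Phase 1 (accelerating): v₀ = 0 m/s, a = 2 m/s².
v = v₀ + at → t = (5.5 − 0) / 2 = 2.75 s
v² = v₀² + 2aΔx → Δx = (5.5² − 0²)/(2·2) = 7.56 m

Phase 2 (constant speed): v₀ = 5.50 m/s, a = 0 m/s².
v = v₀ + at = 5.50 + (0)(5.5) = 5.50 m/s
Δx = v₀t + ½at² = 5.50·5.5 + 0.5·0·5.5² = 30.2 m

Phase 3 (decelerating): v₀ = 5.50 m/s, a = -1.3 m/s².
v = v₀ + at → t = (0 − 5.50) / -1.3 = 4.23 s
v² = v₀² + 2aΔx → Δx = (0² − 5.50²)/(2·-1.3) = 11.6 m
Total distance = 7.56 + 30.2 + 11.6 = 49.4 m

49.4 m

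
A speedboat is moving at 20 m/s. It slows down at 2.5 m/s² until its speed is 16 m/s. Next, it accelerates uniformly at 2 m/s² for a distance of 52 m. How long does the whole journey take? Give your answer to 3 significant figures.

4.37 s

Phase 1 (decelerating): v₀ = 20.0 m/s, a = -2.5 m/s².
v = v₀ + at → t = (16 − 20.0) / -2.5 = 1.60 s
v² = v₀² + 2aΔx → Δx = (16² − 20.0²)/(2·-2.5) = 28.8 m

Phase 2 (accelerating): v₀ = 16.0 m/s, a = 2 m/s².
v² = v₀² + 2aΔx = 16.0² + 2·2·52 = 464 → v = 21.5 m/s
t = (v − v₀)/a = (21.5 − 16.0)/2 = 2.77 s
Total time = 1.60 + 2.77 = 4.37 s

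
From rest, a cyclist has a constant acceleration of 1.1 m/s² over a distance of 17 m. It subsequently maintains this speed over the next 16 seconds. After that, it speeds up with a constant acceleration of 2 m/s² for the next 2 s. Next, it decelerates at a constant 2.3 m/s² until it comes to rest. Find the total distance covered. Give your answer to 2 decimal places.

Phase 1 (accelerating): v₀ = 0 m/s, a = 1.1 m/s².
v² = v₀² + 2aΔx = 0² + 2·1.1·17 = 37.4 → v = 6.12 m/s
t = (v − v₀)/a = (6.12 − 0)/1.1 = 5.56 s

Phase 2 (constant speed): v₀ = 6.12 m/s, a = 0 m/s².
v = v₀ + at = 6.12 + (0)(16) = 6.12 m/s
Δx = v₀t + ½at² = 6.12·16 + 0.5·0·16² = 97.8 m

Phase 3 (accelerating): v₀ = 6.12 m/s, a = 2 m/s².
v = v₀ + at = 6.12 + (2)(2) = 10.1 m/s
Δx = v₀t + ½at² = 6.12·2 + 0.5·2·2² = 16.2 m

Phase 4 (decelerating): v₀ = 10.1 m/s, a = -2.3 m/s².
v = v₀ + at → t = (0 − 10.1) / -2.3 = 4.40 s
v² = v₀² + 2aΔx → Δx = (0² − 10.1²)/(2·-2.3) = 22.2 m
Total distance = 17.0 + 97.8 + 16.2 + 22.2 = 153 m

153.32 m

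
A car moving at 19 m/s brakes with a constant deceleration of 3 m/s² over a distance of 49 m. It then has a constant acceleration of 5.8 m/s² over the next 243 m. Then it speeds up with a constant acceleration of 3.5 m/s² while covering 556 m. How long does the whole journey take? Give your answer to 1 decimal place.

19.6 s

Phase 1 (decelerating): v₀ = 19.0 m/s, a = -3 m/s².
v² = v₀² + 2aΔx = 19.0² + 2·-3·49 = 67.0 → v = 8.19 m/s
t = (v − v₀)/a = (8.19 − 19.0)/-3 = 3.60 s

Phase 2 (accelerating): v₀ = 8.19 m/s, a = 5.8 m/s².
v² = v₀² + 2aΔx = 8.19² + 2·5.8·243 = 2890 → v = 53.7 m/s
t = (v − v₀)/a = (53.7 − 8.19)/5.8 = 7.85 s

Phase 3 (accelerating): v₀ = 53.7 m/s, a = 3.5 m/s².
v² = v₀² + 2aΔx = 53.7² + 2·3.5·556 = 6780 → v = 82.3 m/s
t = (v − v₀)/a = (82.3 − 53.7)/3.5 = 8.17 s
Total time = 3.60 + 7.85 + 8.17 = 19.6 s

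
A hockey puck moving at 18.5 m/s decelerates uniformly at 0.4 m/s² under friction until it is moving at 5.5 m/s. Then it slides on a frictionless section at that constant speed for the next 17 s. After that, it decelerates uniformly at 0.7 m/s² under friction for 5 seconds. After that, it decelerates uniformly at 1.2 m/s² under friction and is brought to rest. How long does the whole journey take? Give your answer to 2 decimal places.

56.17 s

Phase 1 (decelerating): v₀ = 18.5 m/s, a = -0.4 m/s².
v = v₀ + at → t = (5.5 − 18.5) / -0.4 = 32.5 s
v² = v₀² + 2aΔx → Δx = (5.5² − 18.5²)/(2·-0.4) = 390 m

Phase 2 (constant speed): v₀ = 5.50 m/s, a = 0 m/s².
v = v₀ + at = 5.50 + (0)(17) = 5.50 m/s
Δx = v₀t + ½at² = 5.50·17 + 0.5·0·17² = 93.5 m

Phase 3 (decelerating): v₀ = 5.50 m/s, a = -0.7 m/s².
v = v₀ + at = 5.50 + (-0.7)(5) = 2.00 m/s
Δx = v₀t + ½at² = 5.50·5 + 0.5·-0.7·5² = 18.8 m

Phase 4 (decelerating): v₀ = 2.00 m/s, a = -1.2 m/s².
v = v₀ + at → t = (0 − 2.00) / -1.2 = 1.67 s
v² = v₀² + 2aΔx → Δx = (0² − 2.00²)/(2·-1.2) = 1.67 m
Total time = 32.5 + 17.0 + 5.00 + 1.67 = 56.2 s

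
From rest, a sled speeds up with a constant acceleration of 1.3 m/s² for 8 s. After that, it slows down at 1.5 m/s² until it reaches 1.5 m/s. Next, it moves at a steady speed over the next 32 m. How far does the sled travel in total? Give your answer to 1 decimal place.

108.9 m

Phase 1 (accelerating): v₀ = 0 m/s, a = 1.3 m/s².
v = v₀ + at = 0 + (1.3)(8) = 10.4 m/s
Δx = v₀t + ½at² = 0·8 + 0.5·1.3·8² = 41.6 m

Phase 2 (decelerating): v₀ = 10.4 m/s, a = -1.5 m/s².
v = v₀ + at → t = (1.5 − 10.4) / -1.5 = 5.93 s
v² = v₀² + 2aΔx → Δx = (1.5² − 10.4²)/(2·-1.5) = 35.3 m

Phase 3 (constant speed): v₀ = 1.50 m/s, a = 0 m/s².
Constant speed: t = d/v = 32/1.50 = 21.3 s
Total distance = 41.6 + 35.3 + 32.0 = 109 m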